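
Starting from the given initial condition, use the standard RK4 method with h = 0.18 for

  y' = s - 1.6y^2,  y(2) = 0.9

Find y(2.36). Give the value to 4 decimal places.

RK4: k1 = f(s_n, y_n); k2 = f(s_n + h/2, y_n + (h/2)·k1); k3 = f(s_n + h/2, y_n + (h/2)·k2); k4 = f(s_n + h, y_n + h·k3); y_{n+1} = y_n + (h/6)·(k1 + 2k2 + 2k3 + k4).
s=2.000000, y=0.900000:
  k1 = f(2.000000, 0.900000) = 0.704000
  k2 = f(2.090000, 0.963360) = 0.605100
  k3 = f(2.090000, 0.954459) = 0.632413
  k4 = f(2.180000, 1.013834) = 0.535424
  y ← 0.900000 + (0.18/6)·(k1 + 2k2 + 2k3 + k4) = 1.011433
s=2.180000, y=1.011433:
  k1 = f(2.180000, 1.011433) = 0.543204
  k2 = f(2.270000, 1.060322) = 0.471148
  k3 = f(2.270000, 1.053837) = 0.493085
  k4 = f(2.360000, 1.100189) = 0.423336
  y ← 1.011433 + (0.18/6)·(k1 + 2k2 + 2k3 + k4) = 1.098284
y(2.36) ≈ 1.0983

1.0983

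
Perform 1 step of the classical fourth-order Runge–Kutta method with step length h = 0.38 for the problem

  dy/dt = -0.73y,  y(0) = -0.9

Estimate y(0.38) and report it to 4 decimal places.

RK4: k1 = f(t_n, y_n); k2 = f(t_n + h/2, y_n + (h/2)·k1); k3 = f(t_n + h/2, y_n + (h/2)·k2); k4 = f(t_n + h, y_n + h·k3); y_{n+1} = y_n + (h/6)·(k1 + 2k2 + 2k3 + k4).
t=0.000000, y=-0.900000:
  k1 = f(0.000000, -0.900000) = 0.657000
  k2 = f(0.190000, -0.775170) = 0.565874
  k3 = f(0.190000, -0.792484) = 0.578513
  k4 = f(0.380000, -0.680165) = 0.496520
  y ← -0.900000 + (0.38/6)·(k1 + 2k2 + 2k3 + k4) = -0.681988
y(0.38) ≈ -0.6820

-0.6820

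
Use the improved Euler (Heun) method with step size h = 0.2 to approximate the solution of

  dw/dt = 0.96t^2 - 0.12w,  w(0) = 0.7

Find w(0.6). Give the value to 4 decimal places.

Heun: k1 = f(t_n, w_n); k2 = f(t_n + h, w_n + h·k1); w_{n+1} = w_n + (h/2)·(k1 + k2).
t=0.000000, w=0.700000:
  k1 = f(0.000000, 0.700000) = -0.084000
  k2 = f(0.200000, 0.683200) = -0.043584
  w ← 0.700000 + (0.2/2)·(-0.084000 + (-0.043584)) = 0.687242
t=0.200000, w=0.687242:
  k1 = f(0.200000, 0.687242) = -0.044069
  k2 = f(0.400000, 0.678428) = 0.072189
  w ← 0.687242 + (0.2/2)·(-0.044069 + 0.072189) = 0.690054
t=0.400000, w=0.690054:
  k1 = f(0.400000, 0.690054) = 0.070794
  k2 = f(0.600000, 0.704212) = 0.261095
  w ← 0.690054 + (0.2/2)·(0.070794 + 0.261095) = 0.723242
w(0.6) ≈ 0.7232

0.7232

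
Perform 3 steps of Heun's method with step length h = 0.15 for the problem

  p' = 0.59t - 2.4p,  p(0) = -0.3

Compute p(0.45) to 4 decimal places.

Heun: k1 = f(t_n, p_n); k2 = f(t_n + h, p_n + h·k1); p_{n+1} = p_n + (h/2)·(k1 + k2).
t=0.000000, p=-0.300000:
  k1 = f(0.000000, -0.300000) = 0.720000
  k2 = f(0.150000, -0.192000) = 0.549300
  p ← -0.300000 + (0.15/2)·(0.720000 + 0.549300) = -0.204802
t=0.150000, p=-0.204802:
  k1 = f(0.150000, -0.204802) = 0.580026
  k2 = f(0.300000, -0.117799) = 0.459717
  p ← -0.204802 + (0.15/2)·(0.580026 + 0.459717) = -0.126822
t=0.300000, p=-0.126822:
  k1 = f(0.300000, -0.126822) = 0.481372
  k2 = f(0.450000, -0.054616) = 0.396578
  p ← -0.126822 + (0.15/2)·(0.481372 + 0.396578) = -0.060976
p(0.45) ≈ -0.0610

-0.0610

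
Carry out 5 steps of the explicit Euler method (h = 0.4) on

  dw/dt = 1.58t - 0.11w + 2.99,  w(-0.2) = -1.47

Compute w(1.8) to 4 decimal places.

Euler: w_{n+1} = w_n + h·f(t_n, w_n).
t=-0.200000, w=-1.470000: f=2.835700 → w ← -1.470000 + 0.4·2.835700 = -0.335720
t=0.200000, w=-0.335720: f=3.342929 → w ← -0.335720 + 0.4·3.342929 = 1.001452
t=0.600000, w=1.001452: f=3.827840 → w ← 1.001452 + 0.4·3.827840 = 2.532588
t=1.000000, w=2.532588: f=4.291415 → w ← 2.532588 + 0.4·4.291415 = 4.249154
t=1.400000, w=4.249154: f=4.734593 → w ← 4.249154 + 0.4·4.734593 = 6.142991
w(1.8) ≈ 6.1430

6.1430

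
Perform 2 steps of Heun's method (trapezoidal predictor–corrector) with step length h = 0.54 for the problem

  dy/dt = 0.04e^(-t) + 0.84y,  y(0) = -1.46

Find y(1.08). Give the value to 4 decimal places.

Heun: k1 = f(t_n, y_n); k2 = f(t_n + h, y_n + h·k1); y_{n+1} = y_n + (h/2)·(k1 + k2).
t=0.000000, y=-1.460000:
  k1 = f(0.000000, -1.460000) = -1.186400
  k2 = f(0.540000, -2.100656) = -1.741241
  y ← -1.460000 + (0.54/2)·(-1.186400 + (-1.741241)) = -2.250463
t=0.540000, y=-2.250463:
  k1 = f(0.540000, -2.250463) = -1.867079
  k2 = f(1.080000, -3.258686) = -2.723712
  y ← -2.250463 + (0.54/2)·(-1.867079 + (-2.723712)) = -3.489977
y(1.08) ≈ -3.4900

-3.4900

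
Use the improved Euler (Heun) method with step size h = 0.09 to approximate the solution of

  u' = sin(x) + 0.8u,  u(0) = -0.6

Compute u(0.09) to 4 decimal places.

Heun: k1 = f(x_n, u_n); k2 = f(x_n + h, u_n + h·k1); u_{n+1} = u_n + (h/2)·(k1 + k2).
x=0.000000, u=-0.600000:
  k1 = f(0.000000, -0.600000) = -0.480000
  k2 = f(0.090000, -0.643200) = -0.424681
  u ← -0.600000 + (0.09/2)·(-0.480000 + (-0.424681)) = -0.640711
u(0.09) ≈ -0.6407

-0.6407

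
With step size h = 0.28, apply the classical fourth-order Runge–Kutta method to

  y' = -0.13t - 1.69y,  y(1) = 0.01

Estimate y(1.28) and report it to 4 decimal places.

RK4: k1 = f(t_n, y_n); k2 = f(t_n + h/2, y_n + (h/2)·k1); k3 = f(t_n + h/2, y_n + (h/2)·k2); k4 = f(t_n + h, y_n + h·k3); y_{n+1} = y_n + (h/6)·(k1 + 2k2 + 2k3 + k4).
t=1.000000, y=0.010000:
  k1 = f(1.000000, 0.010000) = -0.146900
  k2 = f(1.140000, -0.010566) = -0.130343
  k3 = f(1.140000, -0.008248) = -0.134261
  k4 = f(1.280000, -0.027593) = -0.119768
  y ← 0.010000 + (0.28/6)·(k1 + 2k2 + 2k3 + k4) = -0.027141
y(1.28) ≈ -0.0271

-0.0271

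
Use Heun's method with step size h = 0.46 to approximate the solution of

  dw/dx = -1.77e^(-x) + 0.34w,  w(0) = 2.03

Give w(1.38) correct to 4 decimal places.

Heun: k1 = f(x_n, w_n); k2 = f(x_n + h, w_n + h·k1); w_{n+1} = w_n + (h/2)·(k1 + k2).
x=0.000000, w=2.030000:
  k1 = f(0.000000, 2.030000) = -1.079800
  k2 = f(0.460000, 1.533292) = -0.596053
  w ← 2.030000 + (0.46/2)·(-1.079800 + (-0.596053)) = 1.644554
x=0.460000, w=1.644554:
  k1 = f(0.460000, 1.644554) = -0.558224
  k2 = f(0.920000, 1.387771) = -0.233537
  w ← 1.644554 + (0.46/2)·(-0.558224 + (-0.233537)) = 1.462449
x=0.920000, w=1.462449:
  k1 = f(0.920000, 1.462449) = -0.208146
  k2 = f(1.380000, 1.366702) = 0.019385
  w ← 1.462449 + (0.46/2)·(-0.208146 + 0.019385) = 1.419034
w(1.38) ≈ 1.4190

1.4190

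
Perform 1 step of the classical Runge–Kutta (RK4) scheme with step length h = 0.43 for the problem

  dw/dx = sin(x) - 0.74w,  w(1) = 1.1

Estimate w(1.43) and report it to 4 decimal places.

RK4: k1 = f(x_n, w_n); k2 = f(x_n + h/2, w_n + (h/2)·k1); k3 = f(x_n + h/2, w_n + (h/2)·k2); k4 = f(x_n + h, w_n + h·k3); w_{n+1} = w_n + (h/6)·(k1 + 2k2 + 2k3 + k4).
x=1.000000, w=1.100000:
  k1 = f(1.000000, 1.100000) = 0.027471
  k2 = f(1.215000, 1.105906) = 0.118999
  k3 = f(1.215000, 1.125585) = 0.104437
  k4 = f(1.430000, 1.144908) = 0.142873
  w ← 1.100000 + (0.43/6)·(k1 + 2k2 + 2k3 + k4) = 1.144234
w(1.43) ≈ 1.1442

1.1442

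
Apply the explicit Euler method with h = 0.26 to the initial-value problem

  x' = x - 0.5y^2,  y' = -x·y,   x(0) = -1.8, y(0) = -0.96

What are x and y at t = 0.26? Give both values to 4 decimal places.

Euler on (x,y): x_{n+1} = x_n + h·x', y_{n+1} = y_n + h·y'.
0.000000: (-1.800000, -0.960000); f=(-2.260800, -1.728000) → (-2.387808, -1.409280)
(x(0.26), y(0.26)) ≈ (-2.3878, -1.4093)

-2.3878, -1.4093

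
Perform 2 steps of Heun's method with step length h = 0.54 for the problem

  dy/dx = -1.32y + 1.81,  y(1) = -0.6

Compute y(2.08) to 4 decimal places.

Heun: k1 = f(x_n, y_n); k2 = f(x_n + h, y_n + h·k1); y_{n+1} = y_n + (h/2)·(k1 + k2).
x=1.000000, y=-0.600000:
  k1 = f(1.000000, -0.600000) = 2.602000
  k2 = f(1.540000, 0.805080) = 0.747294
  y ← -0.600000 + (0.54/2)·(2.602000 + 0.747294) = 0.304309
x=1.540000, y=0.304309:
  k1 = f(1.540000, 0.304309) = 1.408311
  k2 = f(2.080000, 1.064798) = 0.404467
  y ← 0.304309 + (0.54/2)·(1.408311 + 0.404467) = 0.793760
y(2.08) ≈ 0.7938

0.7938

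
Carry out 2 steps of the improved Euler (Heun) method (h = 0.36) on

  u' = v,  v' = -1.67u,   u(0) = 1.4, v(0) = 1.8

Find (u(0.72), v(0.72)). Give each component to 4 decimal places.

Heun on (u,v): k1 = f(x_n, state_n); k2 = f(x_n + h, state_n + h·k1); state_{n+1} = state_n + (h/2)·(k1 + k2).
0.000000: (1.400000, 1.800000)
  k1 = (1.800000, -2.338000)
  predictor → (2.048000, 0.958320)
  k2 = (0.958320, -3.420160)
  → (1.896498, 0.763531)
0.360000: (1.896498, 0.763531)
  k1 = (0.763531, -3.167151)
  predictor → (2.171369, -0.376643)
  k2 = (-0.376643, -3.626186)
  → (1.966137, -0.459269)
(u(0.72), v(0.72)) ≈ (1.9661, -0.4593)

1.9661, -0.4593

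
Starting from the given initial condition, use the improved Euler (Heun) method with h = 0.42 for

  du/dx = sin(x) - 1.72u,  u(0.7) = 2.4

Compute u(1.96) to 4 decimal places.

0.8344

Heun: k1 = f(x_n, u_n); k2 = f(x_n + h, u_n + h·k1); u_{n+1} = u_n + (h/2)·(k1 + k2).
x=0.700000, u=2.400000:
  k1 = f(0.700000, 2.400000) = -3.483782
  k2 = f(1.120000, 0.936811) = -0.711215
  u ← 2.400000 + (0.42/2)·(-3.483782 + (-0.711215)) = 1.519051
x=1.120000, u=1.519051:
  k1 = f(1.120000, 1.519051) = -1.712666
  k2 = f(1.540000, 0.799731) = -0.376011
  u ← 1.519051 + (0.42/2)·(-1.712666 + (-0.376011)) = 1.080428
x=1.540000, u=1.080428:
  k1 = f(1.540000, 1.080428) = -0.858811
  k2 = f(1.960000, 0.719728) = -0.312720
  u ← 1.080428 + (0.42/2)·(-0.858811 + (-0.312720)) = 0.834407
u(1.96) ≈ 0.8344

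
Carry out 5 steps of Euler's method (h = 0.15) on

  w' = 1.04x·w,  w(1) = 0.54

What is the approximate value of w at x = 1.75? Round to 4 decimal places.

1.3569

Euler: w_{n+1} = w_n + h·f(x_n, w_n).
x=1.000000, w=0.540000: f=0.561600 → w ← 0.540000 + 0.15·0.561600 = 0.624240
x=1.150000, w=0.624240: f=0.746591 → w ← 0.624240 + 0.15·0.746591 = 0.736229
x=1.300000, w=0.736229: f=0.995381 → w ← 0.736229 + 0.15·0.995381 = 0.885536
x=1.450000, w=0.885536: f=1.335388 → w ← 0.885536 + 0.15·1.335388 = 1.085844
x=1.600000, w=1.085844: f=1.806844 → w ← 1.085844 + 0.15·1.806844 = 1.356871
w(1.75) ≈ 1.3569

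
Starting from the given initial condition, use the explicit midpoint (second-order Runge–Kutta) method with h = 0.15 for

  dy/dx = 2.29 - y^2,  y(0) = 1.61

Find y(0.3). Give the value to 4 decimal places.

Midpoint: k1 = f(x_n, y_n); k2 = f(x_n + h/2, y_n + (h/2)·k1); y_{n+1} = y_n + h·k2.
x=0.000000, y=1.610000:
  k1 = f(0.000000, 1.610000) = -0.302100
  k2 = f(0.075000, 1.587343) = -0.229656
  y ← 1.610000 + 0.15·(-0.229656) = 1.575552
x=0.150000, y=1.575552:
  k1 = f(0.150000, 1.575552) = -0.192363
  k2 = f(0.225000, 1.561124) = -0.147109
  y ← 1.575552 + 0.15·(-0.147109) = 1.553485
y(0.3) ≈ 1.5535

1.5535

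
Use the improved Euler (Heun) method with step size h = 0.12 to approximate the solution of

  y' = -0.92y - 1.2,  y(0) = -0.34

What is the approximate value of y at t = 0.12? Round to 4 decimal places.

Heun: k1 = f(t_n, y_n); k2 = f(t_n + h, y_n + h·k1); y_{n+1} = y_n + (h/2)·(k1 + k2).
t=0.000000, y=-0.340000:
  k1 = f(0.000000, -0.340000) = -0.887200
  k2 = f(0.120000, -0.446464) = -0.789253
  y ← -0.340000 + (0.12/2)·(-0.887200 + (-0.789253)) = -0.440587
y(0.12) ≈ -0.4406

-0.4406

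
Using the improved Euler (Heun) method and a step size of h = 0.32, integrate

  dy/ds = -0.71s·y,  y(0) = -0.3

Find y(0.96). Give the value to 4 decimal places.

Heun: k1 = f(s_n, y_n); k2 = f(s_n + h, y_n + h·k1); y_{n+1} = y_n + (h/2)·(k1 + k2).
s=0.000000, y=-0.300000:
  k1 = f(0.000000, -0.300000) = 0.000000
  k2 = f(0.320000, -0.300000) = 0.068160
  y ← -0.300000 + (0.32/2)·(0.000000 + 0.068160) = -0.289094
s=0.320000, y=-0.289094:
  k1 = f(0.320000, -0.289094) = 0.065682
  k2 = f(0.640000, -0.268076) = 0.121814
  y ← -0.289094 + (0.32/2)·(0.065682 + 0.121814) = -0.259095
s=0.640000, y=-0.259095:
  k1 = f(0.640000, -0.259095) = 0.117733
  k2 = f(0.960000, -0.221421) = 0.150920
  y ← -0.259095 + (0.32/2)·(0.117733 + 0.150920) = -0.216111
y(0.96) ≈ -0.2161

-0.2161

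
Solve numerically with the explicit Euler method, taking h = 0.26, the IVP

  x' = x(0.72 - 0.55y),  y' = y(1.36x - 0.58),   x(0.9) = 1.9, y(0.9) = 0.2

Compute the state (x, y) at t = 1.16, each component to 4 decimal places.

Euler on (x,y): x_{n+1} = x_n + h·x', y_{n+1} = y_n + h·y'.
0.900000: (1.900000, 0.200000); f=(1.159000, 0.400800) → (2.201340, 0.304208)
(x(1.16), y(1.16)) ≈ (2.2013, 0.3042)

2.2013, 0.3042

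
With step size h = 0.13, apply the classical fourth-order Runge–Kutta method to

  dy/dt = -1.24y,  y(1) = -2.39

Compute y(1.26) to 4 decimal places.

-1.7313

RK4: k1 = f(t_n, y_n); k2 = f(t_n + h/2, y_n + (h/2)·k1); k3 = f(t_n + h/2, y_n + (h/2)·k2); k4 = f(t_n + h, y_n + h·k3); y_{n+1} = y_n + (h/6)·(k1 + 2k2 + 2k3 + k4).
t=1.000000, y=-2.390000:
  k1 = f(1.000000, -2.390000) = 2.963600
  k2 = f(1.065000, -2.197366) = 2.724734
  k3 = f(1.065000, -2.212892) = 2.743986
  k4 = f(1.130000, -2.033282) = 2.521269
  y ← -2.390000 + (0.13/6)·(k1 + 2k2 + 2k3 + k4) = -2.034183
t=1.130000, y=-2.034183:
  k1 = f(1.130000, -2.034183) = 2.522387
  k2 = f(1.195000, -1.870228) = 2.319083
  k3 = f(1.195000, -1.883443) = 2.335469
  k4 = f(1.260000, -1.730572) = 2.145910
  y ← -2.034183 + (0.13/6)·(k1 + 2k2 + 2k3 + k4) = -1.731340
y(1.26) ≈ -1.7313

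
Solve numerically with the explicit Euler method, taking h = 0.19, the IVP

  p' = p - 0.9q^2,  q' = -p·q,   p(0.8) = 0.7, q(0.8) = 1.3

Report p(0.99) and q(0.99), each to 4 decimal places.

0.5440, 1.1271

Euler on (p,q): p_{n+1} = p_n + h·p', q_{n+1} = q_n + h·q'.
0.800000: (0.700000, 1.300000); f=(-0.821000, -0.910000) → (0.544010, 1.127100)
(p(0.99), q(0.99)) ≈ (0.5440, 1.1271)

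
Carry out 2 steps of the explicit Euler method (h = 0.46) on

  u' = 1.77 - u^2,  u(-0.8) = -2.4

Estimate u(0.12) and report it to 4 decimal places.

-11.6730

Euler: u_{n+1} = u_n + h·f(s_n, u_n).
s=-0.800000, u=-2.400000: f=-3.990000 → u ← -2.400000 + 0.46·(-3.990000) = -4.235400
s=-0.340000, u=-4.235400: f=-16.168613 → u ← -4.235400 + 0.46·(-16.168613) = -11.672962
u(0.12) ≈ -11.6730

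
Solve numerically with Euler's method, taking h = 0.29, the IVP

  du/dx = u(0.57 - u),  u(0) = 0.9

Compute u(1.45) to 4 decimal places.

Euler: u_{n+1} = u_n + h·f(x_n, u_n).
x=0.000000, u=0.900000: f=-0.297000 → u ← 0.900000 + 0.29·(-0.297000) = 0.813870
x=0.290000, u=0.813870: f=-0.198478 → u ← 0.813870 + 0.29·(-0.198478) = 0.756311
x=0.580000, u=0.756311: f=-0.140909 → u ← 0.756311 + 0.29·(-0.140909) = 0.715448
x=0.870000, u=0.715448: f=-0.104060 → u ← 0.715448 + 0.29·(-0.104060) = 0.685270
x=1.160000, u=0.685270: f=-0.078991 → u ← 0.685270 + 0.29·(-0.078991) = 0.662363
u(1.45) ≈ 0.6624

0.6624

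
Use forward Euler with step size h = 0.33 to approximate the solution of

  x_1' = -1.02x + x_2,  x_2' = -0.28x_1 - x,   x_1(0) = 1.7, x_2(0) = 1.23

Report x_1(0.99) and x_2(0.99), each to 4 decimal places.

2.3806, 0.3346

Euler on (x_1,x_2): x_1_{n+1} = x_1_n + h·x_1', x_2_{n+1} = x_2_n + h·x_2'.
0.000000: (1.700000, 1.230000); f=(1.230000, -0.476000) → (2.105900, 1.072920)
0.330000: (2.105900, 1.072920); f=(0.736320, -0.919652) → (2.348886, 0.769435)
0.660000: (2.348886, 0.769435); f=(0.096235, -1.317688) → (2.380643, 0.334598)
(x_1(0.99), x_2(0.99)) ≈ (2.3806, 0.3346)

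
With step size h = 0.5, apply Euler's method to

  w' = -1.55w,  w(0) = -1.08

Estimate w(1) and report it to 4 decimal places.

Euler: w_{n+1} = w_n + h·f(t_n, w_n).
t=0.000000, w=-1.080000: f=1.674000 → w ← -1.080000 + 0.5·1.674000 = -0.243000
t=0.500000, w=-0.243000: f=0.376650 → w ← -0.243000 + 0.5·0.376650 = -0.054675
w(1) ≈ -0.0547

-0.0547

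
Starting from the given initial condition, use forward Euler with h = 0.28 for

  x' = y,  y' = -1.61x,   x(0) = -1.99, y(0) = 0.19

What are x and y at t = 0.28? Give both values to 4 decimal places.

-1.9368, 1.0871

Euler on (x,y): x_{n+1} = x_n + h·x', y_{n+1} = y_n + h·y'.
0.000000: (-1.990000, 0.190000); f=(0.190000, 3.203900) → (-1.936800, 1.087092)
(x(0.28), y(0.28)) ≈ (-1.9368, 1.0871)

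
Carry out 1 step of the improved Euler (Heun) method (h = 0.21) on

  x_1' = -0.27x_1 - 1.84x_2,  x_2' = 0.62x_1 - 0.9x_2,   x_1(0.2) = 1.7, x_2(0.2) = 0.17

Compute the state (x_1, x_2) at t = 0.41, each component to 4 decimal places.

1.5060, 0.3308

Heun on (x_1,x_2): k1 = f(t_n, state_n); k2 = f(t_n + h, state_n + h·k1); state_{n+1} = state_n + (h/2)·(k1 + k2).
0.200000: (1.700000, 0.170000)
  k1 = (-0.771800, 0.901000)
  predictor → (1.537922, 0.359210)
  k2 = (-1.076185, 0.630223)
  → (1.505962, 0.330778)
(x_1(0.41), x_2(0.41)) ≈ (1.5060, 0.3308)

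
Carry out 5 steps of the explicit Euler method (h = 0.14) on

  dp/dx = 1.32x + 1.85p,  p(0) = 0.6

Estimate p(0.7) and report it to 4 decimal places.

Euler: p_{n+1} = p_n + h·f(x_n, p_n).
x=0.000000, p=0.600000: f=1.110000 → p ← 0.600000 + 0.14·1.110000 = 0.755400
x=0.140000, p=0.755400: f=1.582290 → p ← 0.755400 + 0.14·1.582290 = 0.976921
x=0.280000, p=0.976921: f=2.176903 → p ← 0.976921 + 0.14·2.176903 = 1.281687
x=0.420000, p=1.281687: f=2.925521 → p ← 1.281687 + 0.14·2.925521 = 1.691260
x=0.560000, p=1.691260: f=3.868031 → p ← 1.691260 + 0.14·3.868031 = 2.232784
p(0.7) ≈ 2.2328

2.2328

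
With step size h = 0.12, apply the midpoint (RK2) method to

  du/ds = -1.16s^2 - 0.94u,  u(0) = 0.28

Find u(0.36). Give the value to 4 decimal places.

0.1834

Midpoint: k1 = f(s_n, u_n); k2 = f(s_n + h/2, u_n + (h/2)·k1); u_{n+1} = u_n + h·k2.
s=0.000000, u=0.280000:
  k1 = f(0.000000, 0.280000) = -0.263200
  k2 = f(0.060000, 0.264208) = -0.252532
  u ← 0.280000 + 0.12·(-0.252532) = 0.249696
s=0.120000, u=0.249696:
  k1 = f(0.120000, 0.249696) = -0.251418
  k2 = f(0.180000, 0.234611) = -0.258118
  u ← 0.249696 + 0.12·(-0.258118) = 0.218722
s=0.240000, u=0.218722:
  k1 = f(0.240000, 0.218722) = -0.272415
  k2 = f(0.300000, 0.202377) = -0.294634
  u ← 0.218722 + 0.12·(-0.294634) = 0.183366
u(0.36) ≈ 0.1834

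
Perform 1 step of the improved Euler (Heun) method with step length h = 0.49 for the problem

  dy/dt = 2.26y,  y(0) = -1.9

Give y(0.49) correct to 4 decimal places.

-5.1691

Heun: k1 = f(t_n, y_n); k2 = f(t_n + h, y_n + h·k1); y_{n+1} = y_n + (h/2)·(k1 + k2).
t=0.000000, y=-1.900000:
  k1 = f(0.000000, -1.900000) = -4.294000
  k2 = f(0.490000, -4.004060) = -9.049176
  y ← -1.900000 + (0.49/2)·(-4.294000 + (-9.049176)) = -5.169078
y(0.49) ≈ -5.1691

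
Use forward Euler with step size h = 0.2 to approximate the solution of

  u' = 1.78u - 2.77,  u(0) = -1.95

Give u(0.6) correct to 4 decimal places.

Euler: u_{n+1} = u_n + h·f(s_n, u_n).
s=0.000000, u=-1.950000: f=-6.241000 → u ← -1.950000 + 0.2·(-6.241000) = -3.198200
s=0.200000, u=-3.198200: f=-8.462796 → u ← -3.198200 + 0.2·(-8.462796) = -4.890759
s=0.400000, u=-4.890759: f=-11.475551 → u ← -4.890759 + 0.2·(-11.475551) = -7.185869
u(0.6) ≈ -7.1859

-7.1859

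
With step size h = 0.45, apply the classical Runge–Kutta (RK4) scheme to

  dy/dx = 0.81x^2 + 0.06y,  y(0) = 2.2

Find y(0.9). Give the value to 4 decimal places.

RK4: k1 = f(x_n, y_n); k2 = f(x_n + h/2, y_n + (h/2)·k1); k3 = f(x_n + h/2, y_n + (h/2)·k2); k4 = f(x_n + h, y_n + h·k3); y_{n+1} = y_n + (h/6)·(k1 + 2k2 + 2k3 + k4).
x=0.000000, y=2.200000:
  k1 = f(0.000000, 2.200000) = 0.132000
  k2 = f(0.225000, 2.229700) = 0.174788
  k3 = f(0.225000, 2.239327) = 0.175366
  k4 = f(0.450000, 2.278915) = 0.300760
  y ← 2.200000 + (0.45/6)·(k1 + 2k2 + 2k3 + k4) = 2.284980
x=0.450000, y=2.284980:
  k1 = f(0.450000, 2.284980) = 0.301124
  k2 = f(0.675000, 2.352733) = 0.510220
  k3 = f(0.675000, 2.399780) = 0.513043
  k4 = f(0.900000, 2.515849) = 0.807051
  y ← 2.284980 + (0.45/6)·(k1 + 2k2 + 2k3 + k4) = 2.521583
y(0.9) ≈ 2.5216

2.5216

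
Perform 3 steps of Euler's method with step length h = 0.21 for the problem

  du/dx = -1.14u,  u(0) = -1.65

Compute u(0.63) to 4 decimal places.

-0.7260

Euler: u_{n+1} = u_n + h·f(x_n, u_n).
x=0.000000, u=-1.650000: f=1.881000 → u ← -1.650000 + 0.21·1.881000 = -1.254990
x=0.210000, u=-1.254990: f=1.430689 → u ← -1.254990 + 0.21·1.430689 = -0.954545
x=0.420000, u=-0.954545: f=1.088182 → u ← -0.954545 + 0.21·1.088182 = -0.726027
u(0.63) ≈ -0.7260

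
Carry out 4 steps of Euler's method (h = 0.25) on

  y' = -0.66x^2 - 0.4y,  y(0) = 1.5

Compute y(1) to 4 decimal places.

0.8459

Euler: y_{n+1} = y_n + h·f(x_n, y_n).
x=0.000000, y=1.500000: f=-0.600000 → y ← 1.500000 + 0.25·(-0.600000) = 1.350000
x=0.250000, y=1.350000: f=-0.581250 → y ← 1.350000 + 0.25·(-0.581250) = 1.204688
x=0.500000, y=1.204688: f=-0.646875 → y ← 1.204688 + 0.25·(-0.646875) = 1.042969
x=0.750000, y=1.042969: f=-0.788438 → y ← 1.042969 + 0.25·(-0.788438) = 0.845859
y(1) ≈ 0.8459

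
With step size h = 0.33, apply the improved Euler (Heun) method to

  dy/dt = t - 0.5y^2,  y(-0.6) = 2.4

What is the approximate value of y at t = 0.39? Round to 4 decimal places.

Heun: k1 = f(t_n, y_n); k2 = f(t_n + h, y_n + h·k1); y_{n+1} = y_n + (h/2)·(k1 + k2).
t=-0.600000, y=2.400000:
  k1 = f(-0.600000, 2.400000) = -3.480000
  k2 = f(-0.270000, 1.251600) = -1.053251
  y ← 2.400000 + (0.33/2)·(-3.480000 + (-1.053251)) = 1.652014
t=-0.270000, y=1.652014:
  k1 = f(-0.270000, 1.652014) = -1.634574
  k2 = f(0.060000, 1.112604) = -0.558944
  y ← 1.652014 + (0.33/2)·(-1.634574 + (-0.558944)) = 1.290083
t=0.060000, y=1.290083:
  k1 = f(0.060000, 1.290083) = -0.772157
  k2 = f(0.390000, 1.035271) = -0.145893
  y ← 1.290083 + (0.33/2)·(-0.772157 + (-0.145893)) = 1.138605
y(0.39) ≈ 1.1386

1.1386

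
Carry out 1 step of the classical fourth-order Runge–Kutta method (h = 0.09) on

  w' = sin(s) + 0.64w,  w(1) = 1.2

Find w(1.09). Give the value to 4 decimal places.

RK4: k1 = f(s_n, w_n); k2 = f(s_n + h/2, w_n + (h/2)·k1); k3 = f(s_n + h/2, w_n + (h/2)·k2); k4 = f(s_n + h, w_n + h·k3); w_{n+1} = w_n + (h/6)·(k1 + 2k2 + 2k3 + k4).
s=1.000000, w=1.200000:
  k1 = f(1.000000, 1.200000) = 1.609471
  k2 = f(1.045000, 1.272426) = 1.679277
  k3 = f(1.045000, 1.275567) = 1.681288
  k4 = f(1.090000, 1.351316) = 1.751469
  w ← 1.200000 + (0.09/6)·(k1 + 2k2 + 2k3 + k4) = 1.351231
w(1.09) ≈ 1.3512

1.3512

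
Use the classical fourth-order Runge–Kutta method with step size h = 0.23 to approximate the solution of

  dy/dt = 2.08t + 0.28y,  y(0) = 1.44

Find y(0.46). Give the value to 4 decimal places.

RK4: k1 = f(t_n, y_n); k2 = f(t_n + h/2, y_n + (h/2)·k1); k3 = f(t_n + h/2, y_n + (h/2)·k2); k4 = f(t_n + h, y_n + h·k3); y_{n+1} = y_n + (h/6)·(k1 + 2k2 + 2k3 + k4).
t=0.000000, y=1.440000:
  k1 = f(0.000000, 1.440000) = 0.403200
  k2 = f(0.115000, 1.486368) = 0.655383
  k3 = f(0.115000, 1.515369) = 0.663503
  k4 = f(0.230000, 1.592606) = 0.924330
  y ← 1.440000 + (0.23/6)·(k1 + 2k2 + 2k3 + k4) = 1.592003
t=0.230000, y=1.592003:
  k1 = f(0.230000, 1.592003) = 0.924161
  k2 = f(0.345000, 1.698282) = 1.193119
  k3 = f(0.345000, 1.729212) = 1.201779
  k4 = f(0.460000, 1.868413) = 1.479956
  y ← 1.592003 + (0.23/6)·(k1 + 2k2 + 2k3 + k4) = 1.867770
y(0.46) ≈ 1.8678

1.8678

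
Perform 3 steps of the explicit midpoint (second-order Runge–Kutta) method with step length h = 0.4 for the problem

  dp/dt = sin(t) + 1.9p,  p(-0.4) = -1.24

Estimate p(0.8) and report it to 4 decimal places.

-10.7982

Midpoint: k1 = f(t_n, p_n); k2 = f(t_n + h/2, p_n + (h/2)·k1); p_{n+1} = p_n + h·k2.
t=-0.400000, p=-1.240000:
  k1 = f(-0.400000, -1.240000) = -2.745418
  k2 = f(-0.200000, -1.789084) = -3.597928
  p ← -1.240000 + 0.4·(-3.597928) = -2.679171
t=0.000000, p=-2.679171:
  k1 = f(0.000000, -2.679171) = -5.090426
  k2 = f(0.200000, -3.697256) = -6.826118
  p ← -2.679171 + 0.4·(-6.826118) = -5.409618
t=0.400000, p=-5.409618:
  k1 = f(0.400000, -5.409618) = -9.888857
  k2 = f(0.600000, -7.387390) = -13.471398
  p ← -5.409618 + 0.4·(-13.471398) = -10.798178
p(0.8) ≈ -10.7982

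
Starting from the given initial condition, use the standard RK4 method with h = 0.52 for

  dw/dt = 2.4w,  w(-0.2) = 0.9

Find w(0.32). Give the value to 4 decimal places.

3.1066

RK4: k1 = f(t_n, w_n); k2 = f(t_n + h/2, w_n + (h/2)·k1); k3 = f(t_n + h/2, w_n + (h/2)·k2); k4 = f(t_n + h, w_n + h·k3); w_{n+1} = w_n + (h/6)·(k1 + 2k2 + 2k3 + k4).
t=-0.200000, w=0.900000:
  k1 = f(-0.200000, 0.900000) = 2.160000
  k2 = f(0.060000, 1.461600) = 3.507840
  k3 = f(0.060000, 1.812038) = 4.348892
  k4 = f(0.320000, 3.161424) = 7.587417
  w ← 0.900000 + (0.52/6)·(k1 + 2k2 + 2k3 + k4) = 3.106610
w(0.32) ≈ 3.1066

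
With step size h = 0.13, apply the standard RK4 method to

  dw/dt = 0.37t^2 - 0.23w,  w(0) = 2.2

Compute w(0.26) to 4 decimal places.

RK4: k1 = f(t_n, w_n); k2 = f(t_n + h/2, w_n + (h/2)·k1); k3 = f(t_n + h/2, w_n + (h/2)·k2); k4 = f(t_n + h, w_n + h·k3); w_{n+1} = w_n + (h/6)·(k1 + 2k2 + 2k3 + k4).
t=0.000000, w=2.200000:
  k1 = f(0.000000, 2.200000) = -0.506000
  k2 = f(0.065000, 2.167110) = -0.496872
  k3 = f(0.065000, 2.167703) = -0.497009
  k4 = f(0.130000, 2.135389) = -0.484886
  w ← 2.200000 + (0.13/6)·(k1 + 2k2 + 2k3 + k4) = 2.135463
t=0.130000, w=2.135463:
  k1 = f(0.130000, 2.135463) = -0.484903
  k2 = f(0.195000, 2.103944) = -0.469838
  k3 = f(0.195000, 2.104923) = -0.470063
  k4 = f(0.260000, 2.074354) = -0.452090
  w ← 2.135463 + (0.13/6)·(k1 + 2k2 + 2k3 + k4) = 2.074432
w(0.26) ≈ 2.0744

2.0744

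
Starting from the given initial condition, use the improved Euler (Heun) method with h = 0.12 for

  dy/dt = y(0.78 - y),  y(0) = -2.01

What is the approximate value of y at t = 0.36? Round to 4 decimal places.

-10.6122

Heun: k1 = f(t_n, y_n); k2 = f(t_n + h, y_n + h·k1); y_{n+1} = y_n + (h/2)·(k1 + k2).
t=0.000000, y=-2.010000:
  k1 = f(0.000000, -2.010000) = -5.607900
  k2 = f(0.120000, -2.682948) = -9.290909
  y ← -2.010000 + (0.12/2)·(-5.607900 + (-9.290909)) = -2.903929
t=0.120000, y=-2.903929:
  k1 = f(0.120000, -2.903929) = -10.697865
  k2 = f(0.240000, -4.187672) = -20.802985
  y ← -2.903929 + (0.12/2)·(-10.697865 + (-20.802985)) = -4.793980
t=0.240000, y=-4.793980:
  k1 = f(0.240000, -4.793980) = -26.721544
  k2 = f(0.360000, -8.000565) = -70.249479
  y ← -4.793980 + (0.12/2)·(-26.721544 + (-70.249479)) = -10.612241
y(0.36) ≈ -10.6122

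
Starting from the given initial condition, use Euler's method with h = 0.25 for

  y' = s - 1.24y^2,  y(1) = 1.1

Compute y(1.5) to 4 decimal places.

0.9928

Euler: y_{n+1} = y_n + h·f(s_n, y_n).
s=1.000000, y=1.100000: f=-0.500400 → y ← 1.100000 + 0.25·(-0.500400) = 0.974900
s=1.250000, y=0.974900: f=0.071467 → y ← 0.974900 + 0.25·0.071467 = 0.992767
y(1.5) ≈ 0.9928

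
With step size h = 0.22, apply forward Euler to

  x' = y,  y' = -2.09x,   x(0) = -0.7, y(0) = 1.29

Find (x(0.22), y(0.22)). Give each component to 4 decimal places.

-0.4162, 1.6119

Euler on (x,y): x_{n+1} = x_n + h·x', y_{n+1} = y_n + h·y'.
0.000000: (-0.700000, 1.290000); f=(1.290000, 1.463000) → (-0.416200, 1.611860)
(x(0.22), y(0.22)) ≈ (-0.4162, 1.6119)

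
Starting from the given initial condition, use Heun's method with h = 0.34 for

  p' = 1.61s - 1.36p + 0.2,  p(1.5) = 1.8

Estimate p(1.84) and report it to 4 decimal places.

1.9367

Heun: k1 = f(s_n, p_n); k2 = f(s_n + h, p_n + h·k1); p_{n+1} = p_n + (h/2)·(k1 + k2).
s=1.500000, p=1.800000:
  k1 = f(1.500000, 1.800000) = 0.167000
  k2 = f(1.840000, 1.856780) = 0.637179
  p ← 1.800000 + (0.34/2)·(0.167000 + 0.637179) = 1.936710
p(1.84) ≈ 1.9367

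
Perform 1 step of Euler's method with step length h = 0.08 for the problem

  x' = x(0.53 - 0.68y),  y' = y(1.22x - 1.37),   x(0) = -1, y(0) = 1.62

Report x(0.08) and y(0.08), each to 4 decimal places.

-0.9543, 1.2843

Euler on (x,y): x_{n+1} = x_n + h·x', y_{n+1} = y_n + h·y'.
0.000000: (-1.000000, 1.620000); f=(0.571600, -4.195800) → (-0.954272, 1.284336)
(x(0.08), y(0.08)) ≈ (-0.9543, 1.2843)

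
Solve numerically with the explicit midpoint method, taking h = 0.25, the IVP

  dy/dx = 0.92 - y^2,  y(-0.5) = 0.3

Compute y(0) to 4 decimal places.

0.6368

Midpoint: k1 = f(x_n, y_n); k2 = f(x_n + h/2, y_n + (h/2)·k1); y_{n+1} = y_n + h·k2.
x=-0.500000, y=0.300000:
  k1 = f(-0.500000, 0.300000) = 0.830000
  k2 = f(-0.375000, 0.403750) = 0.756986
  y ← 0.300000 + 0.25·0.756986 = 0.489246
x=-0.250000, y=0.489246:
  k1 = f(-0.250000, 0.489246) = 0.680638
  k2 = f(-0.125000, 0.574326) = 0.590149
  y ← 0.489246 + 0.25·0.590149 = 0.636784
y(0) ≈ 0.6368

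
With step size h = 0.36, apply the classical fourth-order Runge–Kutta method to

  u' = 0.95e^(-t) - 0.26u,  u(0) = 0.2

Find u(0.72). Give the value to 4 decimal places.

0.6056

RK4: k1 = f(t_n, u_n); k2 = f(t_n + h/2, u_n + (h/2)·k1); k3 = f(t_n + h/2, u_n + (h/2)·k2); k4 = f(t_n + h, u_n + h·k3); u_{n+1} = u_n + (h/6)·(k1 + 2k2 + 2k3 + k4).
t=0.000000, u=0.200000:
  k1 = f(0.000000, 0.200000) = 0.898000
  k2 = f(0.180000, 0.361640) = 0.699480
  k3 = f(0.180000, 0.325906) = 0.708771
  k4 = f(0.360000, 0.455158) = 0.544452
  u ← 0.200000 + (0.36/6)·(k1 + 2k2 + 2k3 + k4) = 0.455537
t=0.360000, u=0.455537:
  k1 = f(0.360000, 0.455537) = 0.544353
  k2 = f(0.540000, 0.553521) = 0.409695
  k3 = f(0.540000, 0.529282) = 0.415997
  k4 = f(0.720000, 0.605296) = 0.305038
  u ← 0.455537 + (0.36/6)·(k1 + 2k2 + 2k3 + k4) = 0.605584
u(0.72) ≈ 0.6056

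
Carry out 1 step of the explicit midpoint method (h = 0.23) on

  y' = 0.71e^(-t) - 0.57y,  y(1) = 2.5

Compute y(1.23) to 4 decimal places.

Midpoint: k1 = f(t_n, y_n); k2 = f(t_n + h/2, y_n + (h/2)·k1); y_{n+1} = y_n + h·k2.
t=1.000000, y=2.500000:
  k1 = f(1.000000, 2.500000) = -1.163806
  k2 = f(1.115000, 2.366162) = -1.115893
  y ← 2.500000 + 0.23·(-1.115893) = 2.243345
y(1.23) ≈ 2.2433

2.2433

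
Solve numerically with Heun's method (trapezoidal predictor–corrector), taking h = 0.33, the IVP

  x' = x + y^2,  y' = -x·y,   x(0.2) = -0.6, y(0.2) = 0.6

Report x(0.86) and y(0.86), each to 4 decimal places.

Heun on (x,y): k1 = f(t_n, state_n); k2 = f(t_n + h, state_n + h·k1); state_{n+1} = state_n + (h/2)·(k1 + k2).
0.200000: (-0.600000, 0.600000)
  k1 = (-0.240000, 0.360000)
  predictor → (-0.679200, 0.718800)
  k2 = (-0.162527, 0.488209)
  → (-0.666417, 0.739954)
0.530000: (-0.666417, 0.739954)
  k1 = (-0.118884, 0.493118)
  predictor → (-0.705649, 0.902683)
  k2 = (0.109189, 0.636977)
  → (-0.668017, 0.926420)
(x(0.86), y(0.86)) ≈ (-0.6680, 0.9264)

-0.6680, 0.9264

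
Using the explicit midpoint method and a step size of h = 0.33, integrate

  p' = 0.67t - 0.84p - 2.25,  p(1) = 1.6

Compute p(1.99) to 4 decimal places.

Midpoint: k1 = f(t_n, p_n); k2 = f(t_n + h/2, p_n + (h/2)·k1); p_{n+1} = p_n + h·k2.
t=1.000000, p=1.600000:
  k1 = f(1.000000, 1.600000) = -2.924000
  k2 = f(1.165000, 1.117540) = -2.408184
  p ← 1.600000 + 0.33·(-2.408184) = 0.805299
t=1.330000, p=0.805299:
  k1 = f(1.330000, 0.805299) = -2.035352
  k2 = f(1.495000, 0.469466) = -1.642702
  p ← 0.805299 + 0.33·(-1.642702) = 0.263208
t=1.660000, p=0.263208:
  k1 = f(1.660000, 0.263208) = -1.358895
  k2 = f(1.825000, 0.038990) = -1.060002
  p ← 0.263208 + 0.33·(-1.060002) = -0.086593
p(1.99) ≈ -0.0866

-0.0866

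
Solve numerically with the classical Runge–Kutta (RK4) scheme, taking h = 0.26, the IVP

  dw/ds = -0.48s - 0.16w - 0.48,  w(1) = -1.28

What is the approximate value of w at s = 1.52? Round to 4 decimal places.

-1.7199

RK4: k1 = f(s_n, w_n); k2 = f(s_n + h/2, w_n + (h/2)·k1); k3 = f(s_n + h/2, w_n + (h/2)·k2); k4 = f(s_n + h, w_n + h·k3); w_{n+1} = w_n + (h/6)·(k1 + 2k2 + 2k3 + k4).
s=1.000000, w=-1.280000:
  k1 = f(1.000000, -1.280000) = -0.755200
  k2 = f(1.130000, -1.378176) = -0.801892
  k3 = f(1.130000, -1.384246) = -0.800921
  k4 = f(1.260000, -1.488239) = -0.846682
  w ← -1.280000 + (0.26/6)·(k1 + 2k2 + 2k3 + k4) = -1.488325
s=1.260000, w=-1.488325:
  k1 = f(1.260000, -1.488325) = -0.846668
  k2 = f(1.390000, -1.598392) = -0.891457
  k3 = f(1.390000, -1.604215) = -0.890526
  k4 = f(1.520000, -1.719862) = -0.934422
  w ← -1.488325 + (0.26/6)·(k1 + 2k2 + 2k3 + k4) = -1.719944
w(1.52) ≈ -1.7199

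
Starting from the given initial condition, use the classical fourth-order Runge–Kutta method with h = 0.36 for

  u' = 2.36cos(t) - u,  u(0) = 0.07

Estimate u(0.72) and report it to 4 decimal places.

RK4: k1 = f(t_n, u_n); k2 = f(t_n + h/2, u_n + (h/2)·k1); k3 = f(t_n + h/2, u_n + (h/2)·k2); k4 = f(t_n + h, u_n + h·k3); u_{n+1} = u_n + (h/6)·(k1 + 2k2 + 2k3 + k4).
t=0.000000, u=0.070000:
  k1 = f(0.000000, 0.070000) = 2.290000
  k2 = f(0.180000, 0.482200) = 1.839671
  k3 = f(0.180000, 0.401141) = 1.920730
  k4 = f(0.360000, 0.761463) = 1.447254
  u ← 0.070000 + (0.36/6)·(k1 + 2k2 + 2k3 + k4) = 0.745483
t=0.360000, u=0.745483:
  k1 = f(0.360000, 0.745483) = 1.463233
  k2 = f(0.540000, 1.008865) = 1.015327
  k3 = f(0.540000, 0.928242) = 1.095950
  k4 = f(0.720000, 1.140025) = 0.634236
  u ← 0.745483 + (0.36/6)·(k1 + 2k2 + 2k3 + k4) = 1.124685
u(0.72) ≈ 1.1247

1.1247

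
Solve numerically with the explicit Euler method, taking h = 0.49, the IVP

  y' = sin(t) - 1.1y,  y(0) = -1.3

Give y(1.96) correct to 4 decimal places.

Euler: y_{n+1} = y_n + h·f(t_n, y_n).
t=0.000000, y=-1.300000: f=1.430000 → y ← -1.300000 + 0.49·1.430000 = -0.599300
t=0.490000, y=-0.599300: f=1.129856 → y ← -0.599300 + 0.49·1.129856 = -0.045671
t=0.980000, y=-0.045671: f=0.880735 → y ← -0.045671 + 0.49·0.880735 = 0.385890
t=1.470000, y=0.385890: f=0.570446 → y ← 0.385890 + 0.49·0.570446 = 0.665408
y(1.96) ≈ 0.6654

0.6654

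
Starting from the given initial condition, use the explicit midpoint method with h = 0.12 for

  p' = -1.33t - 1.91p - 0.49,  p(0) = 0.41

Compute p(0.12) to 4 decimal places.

0.2652

Midpoint: k1 = f(t_n, p_n); k2 = f(t_n + h/2, p_n + (h/2)·k1); p_{n+1} = p_n + h·k2.
t=0.000000, p=0.410000:
  k1 = f(0.000000, 0.410000) = -1.273100
  k2 = f(0.060000, 0.333614) = -1.207003
  p ← 0.410000 + 0.12·(-1.207003) = 0.265160
p(0.12) ≈ 0.2652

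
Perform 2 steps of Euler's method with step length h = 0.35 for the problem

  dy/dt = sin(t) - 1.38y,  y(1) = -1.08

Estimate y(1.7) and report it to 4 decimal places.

0.2051

Euler: y_{n+1} = y_n + h·f(t_n, y_n).
t=1.000000, y=-1.080000: f=2.331871 → y ← -1.080000 + 0.35·2.331871 = -0.263845
t=1.350000, y=-0.263845: f=1.339830 → y ← -0.263845 + 0.35·1.339830 = 0.205095
y(1.7) ≈ 0.2051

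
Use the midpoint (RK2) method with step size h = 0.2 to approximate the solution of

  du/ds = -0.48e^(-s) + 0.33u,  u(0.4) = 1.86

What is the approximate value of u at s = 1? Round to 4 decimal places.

2.1049

Midpoint: k1 = f(s_n, u_n); k2 = f(s_n + h/2, u_n + (h/2)·k1); u_{n+1} = u_n + h·k2.
s=0.400000, u=1.860000:
  k1 = f(0.400000, 1.860000) = 0.292046
  k2 = f(0.500000, 1.889205) = 0.332303
  u ← 1.860000 + 0.2·0.332303 = 1.926461
s=0.600000, u=1.926461:
  k1 = f(0.600000, 1.926461) = 0.372302
  k2 = f(0.700000, 1.963691) = 0.409657
  u ← 1.926461 + 0.2·0.409657 = 2.008392
s=0.800000, u=2.008392:
  k1 = f(0.800000, 2.008392) = 0.447091
  k2 = f(0.900000, 2.053101) = 0.482370
  u ← 2.008392 + 0.2·0.482370 = 2.104866
u(1) ≈ 2.1049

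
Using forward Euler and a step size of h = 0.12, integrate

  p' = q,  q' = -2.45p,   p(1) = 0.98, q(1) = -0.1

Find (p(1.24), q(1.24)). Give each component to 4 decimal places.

Euler on (p,q): p_{n+1} = p_n + h·p', q_{n+1} = q_n + h·q'.
1.000000: (0.980000, -0.100000); f=(-0.100000, -2.401000) → (0.968000, -0.388120)
1.120000: (0.968000, -0.388120); f=(-0.388120, -2.371600) → (0.921426, -0.672712)
(p(1.24), q(1.24)) ≈ (0.9214, -0.6727)

0.9214, -0.6727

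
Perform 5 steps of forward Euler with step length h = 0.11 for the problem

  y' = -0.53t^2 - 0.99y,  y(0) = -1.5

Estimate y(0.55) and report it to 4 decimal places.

-0.8625

Euler: y_{n+1} = y_n + h·f(t_n, y_n).
t=0.000000, y=-1.500000: f=1.485000 → y ← -1.500000 + 0.11·1.485000 = -1.336650
t=0.110000, y=-1.336650: f=1.316871 → y ← -1.336650 + 0.11·1.316871 = -1.191794
t=0.220000, y=-1.191794: f=1.154224 → y ← -1.191794 + 0.11·1.154224 = -1.064830
t=0.330000, y=-1.064830: f=0.996464 → y ← -1.064830 + 0.11·0.996464 = -0.955219
t=0.440000, y=-0.955219: f=0.843058 → y ← -0.955219 + 0.11·0.843058 = -0.862482
y(0.55) ≈ -0.8625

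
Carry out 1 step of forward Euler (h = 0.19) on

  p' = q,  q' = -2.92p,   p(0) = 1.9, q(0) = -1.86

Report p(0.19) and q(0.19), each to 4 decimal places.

1.5466, -2.9141

Euler on (p,q): p_{n+1} = p_n + h·p', q_{n+1} = q_n + h·q'.
0.000000: (1.900000, -1.860000); f=(-1.860000, -5.548000) → (1.546600, -2.914120)
(p(0.19), q(0.19)) ≈ (1.5466, -2.9141)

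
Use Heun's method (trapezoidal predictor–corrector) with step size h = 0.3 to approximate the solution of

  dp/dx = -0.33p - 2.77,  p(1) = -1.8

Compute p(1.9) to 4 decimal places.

-3.4918

Heun: k1 = f(x_n, p_n); k2 = f(x_n + h, p_n + h·k1); p_{n+1} = p_n + (h/2)·(k1 + k2).
x=1.000000, p=-1.800000:
  k1 = f(1.000000, -1.800000) = -2.176000
  k2 = f(1.300000, -2.452800) = -1.960576
  p ← -1.800000 + (0.3/2)·(-2.176000 + (-1.960576)) = -2.420486
x=1.300000, p=-2.420486:
  k1 = f(1.300000, -2.420486) = -1.971239
  k2 = f(1.600000, -3.011858) = -1.776087
  p ← -2.420486 + (0.3/2)·(-1.971239 + (-1.776087)) = -2.982585
x=1.600000, p=-2.982585:
  k1 = f(1.600000, -2.982585) = -1.785747
  k2 = f(1.900000, -3.518309) = -1.608958
  p ← -2.982585 + (0.3/2)·(-1.785747 + (-1.608958)) = -3.491791
p(1.9) ≈ -3.4918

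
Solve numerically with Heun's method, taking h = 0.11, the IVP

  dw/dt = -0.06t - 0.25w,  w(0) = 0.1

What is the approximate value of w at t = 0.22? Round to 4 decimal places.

0.0932

Heun: k1 = f(t_n, w_n); k2 = f(t_n + h, w_n + h·k1); w_{n+1} = w_n + (h/2)·(k1 + k2).
t=0.000000, w=0.100000:
  k1 = f(0.000000, 0.100000) = -0.025000
  k2 = f(0.110000, 0.097250) = -0.030913
  w ← 0.100000 + (0.11/2)·(-0.025000 + (-0.030913)) = 0.096925
t=0.110000, w=0.096925:
  k1 = f(0.110000, 0.096925) = -0.030831
  k2 = f(0.220000, 0.093533) = -0.036583
  w ← 0.096925 + (0.11/2)·(-0.030831 + (-0.036583)) = 0.093217
w(0.22) ≈ 0.0932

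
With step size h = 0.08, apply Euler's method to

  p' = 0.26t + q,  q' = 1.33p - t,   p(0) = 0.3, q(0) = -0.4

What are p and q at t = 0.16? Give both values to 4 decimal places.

0.2402, -0.3460

Euler on (p,q): p_{n+1} = p_n + h·p', q_{n+1} = q_n + h·q'.
0.000000: (0.300000, -0.400000); f=(-0.400000, 0.399000) → (0.268000, -0.368080)
0.080000: (0.268000, -0.368080); f=(-0.347280, 0.276440) → (0.240218, -0.345965)
(p(0.16), q(0.16)) ≈ (0.2402, -0.3460)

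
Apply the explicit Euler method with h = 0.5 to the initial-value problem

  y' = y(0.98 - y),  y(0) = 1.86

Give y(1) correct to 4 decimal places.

1.0095

Euler: y_{n+1} = y_n + h·f(x_n, y_n).
x=0.000000, y=1.860000: f=-1.636800 → y ← 1.860000 + 0.5·(-1.636800) = 1.041600
x=0.500000, y=1.041600: f=-0.064163 → y ← 1.041600 + 0.5·(-0.064163) = 1.009519
y(1) ≈ 1.0095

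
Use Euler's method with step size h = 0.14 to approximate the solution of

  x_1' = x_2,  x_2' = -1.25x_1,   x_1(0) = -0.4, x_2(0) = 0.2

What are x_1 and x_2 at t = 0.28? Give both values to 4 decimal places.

-0.3342, 0.3351

Euler on (x_1,x_2): x_1_{n+1} = x_1_n + h·x_1', x_2_{n+1} = x_2_n + h·x_2'.
0.000000: (-0.400000, 0.200000); f=(0.200000, 0.500000) → (-0.372000, 0.270000)
0.140000: (-0.372000, 0.270000); f=(0.270000, 0.465000) → (-0.334200, 0.335100)
(x_1(0.28), x_2(0.28)) ≈ (-0.3342, 0.3351)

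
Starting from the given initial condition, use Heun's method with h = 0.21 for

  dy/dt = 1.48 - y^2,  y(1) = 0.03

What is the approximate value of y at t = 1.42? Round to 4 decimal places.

0.5881

Heun: k1 = f(t_n, y_n); k2 = f(t_n + h, y_n + h·k1); y_{n+1} = y_n + (h/2)·(k1 + k2).
t=1.000000, y=0.030000:
  k1 = f(1.000000, 0.030000) = 1.479100
  k2 = f(1.210000, 0.340611) = 1.363984
  y ← 0.030000 + (0.21/2)·(1.479100 + 1.363984) = 0.328524
t=1.210000, y=0.328524:
  k1 = f(1.210000, 0.328524) = 1.372072
  k2 = f(1.420000, 0.616659) = 1.099732
  y ← 0.328524 + (0.21/2)·(1.372072 + 1.099732) = 0.588063
y(1.42) ≈ 0.5881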